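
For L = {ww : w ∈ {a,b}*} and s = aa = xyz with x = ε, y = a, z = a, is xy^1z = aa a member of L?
Yes

xy¹z = ε · a · a = aa.
aa splits into halves a · a, which are equal, so it is in L (w = a).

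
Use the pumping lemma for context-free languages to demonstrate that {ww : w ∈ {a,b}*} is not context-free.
Assume for contradiction that L is context-free, and let p ≥ 1 be the pumping length given by the pumping lemma for CFLs.
Choose s = a^p b^p a^p b^p. Then s ∈ L (take w = a^p b^p) and |s| = 4p ≥ p.
By the CFL pumping lemma, s = uvxyz for some u, v, x, y, z with |vxy| ≤ p, |vy| ≥ 1, and uv^i xy^i z ∈ L for every i ≥ 0.

Write s as four blocks A₁ B₁ A₂ B₂ with A₁ = A₂ = a^p and B₁ = B₂ = b^p. Since |vxy| ≤ p, the window vxy lies inside at most two adjacent blocks. Take i = 0 and let t = uxz, so |t| = 4p − |vy| with 1 ≤ |vy| ≤ p. If |t| is odd, t ∉ L immediately, so assume |vy| is even (hence |vy| ≥ 2) and |t|/2 = 2p − |vy|/2, which satisfies p ≤ |t|/2 ≤ 2p − 1.

Case 1 (vxy inside A₁B₁): t = a^(p−j) b^(p−l) a^p b^p with j + l = |vy|. The second half of t has length < 2p, so it is a suffix of the trailing a^p b^p and ends in b; the first half is a^(p−j) b^(p−l) a^((j+l)/2), which ends in a because (j+l)/2 ≥ 1. The halves differ, so t ∉ L.

Case 2 (vxy inside B₁A₂, straddling the middle): t = a^p b^(p−j) a^(p−l) b^p with j + l = |vy|. If t = ww, then w is a prefix of t of length ≥ p, so w begins with a^p; and w is a suffix of t of length ≥ p, so w ends with b^p. That forces |w| ≥ 2p, contradicting |w| = |t|/2 ≤ 2p − 1. So t ∉ L.

Case 3 (vxy inside A₂B₂): t = a^p b^p a^(p−j) b^(p−l) with j + l = |vy|. The first half of t is a prefix of a^p b^p, so it begins with a; the second half is b^((j+l)/2) a^(p−j) b^(p−l), which begins with b. The halves differ, so t ∉ L.

In every case uv⁰xy⁰z = uxz ∉ L.

This contradicts the CFL pumping lemma, which requires uv^i xy^i z ∈ L for all i ≥ 0.
Hence L = {ww : w ∈ {a,b}*} is not context-free. ∎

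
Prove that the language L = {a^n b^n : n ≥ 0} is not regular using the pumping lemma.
Assume for contradiction that L is regular, and let p ≥ 1 be the pumping length given by the pumping lemma.
Choose s = a^p b^p. Then s ∈ L and |s| = 2p ≥ p.
By the pumping lemma, s = xyz for some x, y, z with |xy| ≤ p, |y| ≥ 1, and xy^i z ∈ L for every i ≥ 0.
Since |xy| ≤ p and the first p symbols of s are all a's, we must have y = a^k for some k with 1 ≤ k ≤ p.

Take i = 2: xy²z = a^(p + k) b^p.
This string has p + k a's but p b's, and p + k > p because k ≥ 1. So xy²z ∉ L.

This contradicts the pumping lemma, which requires xy^i z ∈ L for all i ≥ 0.
Hence L = {a^n b^n : n ≥ 0} is not regular. ∎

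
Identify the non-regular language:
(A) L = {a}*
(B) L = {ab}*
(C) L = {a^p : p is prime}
(C) {a^p : p is prime}

(C) L = {a^p : p is prime} is NOT regular.

The pumping lemma can be used to prove this:
After pumping, the length becomes composite

The other languages are regular because they can be recognized by finite automata.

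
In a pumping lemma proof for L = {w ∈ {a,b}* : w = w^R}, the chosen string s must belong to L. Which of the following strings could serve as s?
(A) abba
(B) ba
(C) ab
(A) abba

The pumping lemma is applied to a string s that lies in L, so first check membership of each option:
- (A) abba reversed is abba, the same string, so it is a palindrome and is in L ✓
- (B) ba reversed is ab ≠ ba, so it is not a palindrome and is not in L ✗
- (C) ab reversed is ba ≠ ab, so it is not a palindrome and is not in L ✗

Only (A) abba is in L, so it is the only candidate that could play the role of s.
(In a complete proof one picks s in terms of the pumping length p so that |s| ≥ p is guaranteed; a fixed string like abba illustrates the shape of such an s.)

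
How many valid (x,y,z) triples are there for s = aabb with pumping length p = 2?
3

For s = 'aabb' with pumping length p = 2:

Constraints: |xy| ≤ 2, |y| > 0

Valid decompositions (|xy| ≤ p, |y| ≥ 1):
  • x='', y='a', z='abb'
  • x='a', y='a', z='bb'
  • x='', y='aa', z='bb'

Total count: 3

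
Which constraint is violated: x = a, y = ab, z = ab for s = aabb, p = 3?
Violated: xyz = s

The decomposition x = a, y = ab, z = ab for s = aabb with p = 3
violates the constraint: xyz = s

xyz = 'a' + 'ab' + 'ab' = 'aabab' ≠ 'aabb' = s. The decomposition doesn't reconstruct s.

Pumping lemma constraints:
1. xyz = s (decomposition is valid)
2. |xy| ≤ p
3. |y| > 0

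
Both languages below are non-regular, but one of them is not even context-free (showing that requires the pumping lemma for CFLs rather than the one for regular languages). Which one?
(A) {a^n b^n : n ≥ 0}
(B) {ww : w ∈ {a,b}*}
(B) {ww : w ∈ {a,b}*}

(B) {ww : w ∈ {a,b}*} requires the CFL pumping lemma.

- {a^n b^n : n ≥ 0} is context-free (but not regular)
  • Can be shown non-regular with the regular pumping lemma
  • After pumping, the number of a's and b's become unequal

- {ww : w ∈ {a,b}*} is NOT context-free
  • Requires the CFL pumping lemma to prove
  • Even a PDA cannot compare two arbitrary halves symbol by symbol; CFL pumping on a^p b^p a^p b^p fails

The CFL pumping lemma is "stronger" in that it can prove non-membership
in the larger class of context-free languages.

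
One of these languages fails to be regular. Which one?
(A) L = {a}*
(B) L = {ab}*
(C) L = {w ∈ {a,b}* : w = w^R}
(C) {w ∈ {a,b}* : w = w^R}

(C) L = {w ∈ {a,b}* : w = w^R} is NOT regular.

The pumping lemma can be used to prove this:
After pumping, the string is no longer symmetric

The other languages are regular because they can be recognized by finite automata.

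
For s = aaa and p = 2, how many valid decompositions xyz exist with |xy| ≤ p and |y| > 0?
3

For s = 'aaa' with pumping length p = 2:

Constraints: |xy| ≤ 2, |y| > 0

Valid decompositions (|xy| ≤ p, |y| ≥ 1):
  • x='', y='a', z='aa'
  • x='a', y='a', z='a'
  • x='', y='aa', z='a'

Total count: 3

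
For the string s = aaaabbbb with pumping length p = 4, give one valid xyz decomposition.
x = '', y = 'aaaa', z = 'bbbb'

For s = aaaabbbb and p = 4, one valid decomposition is:
- x = '' (length 0)
- y = 'aaaa' (length 4)
- z = 'bbbb' (length 4)

Verification:
- xyz = '' + 'aaaa' + 'bbbb' = aaaabbbb ✓
- |xy| = 4 ≤ 4 ✓
- |y| = 4 > 0 ✓

All pumping lemma constraints are satisfied.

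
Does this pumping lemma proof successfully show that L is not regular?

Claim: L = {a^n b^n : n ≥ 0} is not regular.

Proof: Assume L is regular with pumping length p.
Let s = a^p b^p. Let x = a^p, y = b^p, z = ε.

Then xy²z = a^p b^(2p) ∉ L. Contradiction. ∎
The proof is INCORRECT.

Error: The decomposition violates |xy| ≤ p.
With x = a^p and y = b^p, we have |xy| = 2p > p.
The pumping lemma requires |xy| ≤ p, so y must be within the first p characters.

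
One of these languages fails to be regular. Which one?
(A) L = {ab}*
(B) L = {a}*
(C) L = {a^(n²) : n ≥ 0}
(C) {a^(n²) : n ≥ 0}

(C) L = {a^(n²) : n ≥ 0} is NOT regular.

The pumping lemma can be used to prove this:
After pumping, length is no longer a perfect square

The other languages are regular because they can be recognized by finite automata.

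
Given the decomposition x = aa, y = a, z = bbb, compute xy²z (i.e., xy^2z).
aaaabbb

Given x = 'aa', y = 'a', z = 'bbb' and i = 2:

xy^2z = x + y·y·...·y (2 times) + z
       = 'aa' + 'a'^2 + 'bbb'
       = 'aa' + 'aa' + 'bbb'
       = 'aaaabbb'

The pumped string is 'aaaabbb' with length 7.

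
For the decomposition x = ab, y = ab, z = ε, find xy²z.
ababab

Given x = 'ab', y = 'ab', z = '' and i = 2:

xy^2z = x + y·y·...·y (2 times) + z
       = 'ab' + 'ab'^2 + ''
       = 'ab' + 'abab' + ''
       = 'ababab'

The pumped string is 'ababab' with length 6.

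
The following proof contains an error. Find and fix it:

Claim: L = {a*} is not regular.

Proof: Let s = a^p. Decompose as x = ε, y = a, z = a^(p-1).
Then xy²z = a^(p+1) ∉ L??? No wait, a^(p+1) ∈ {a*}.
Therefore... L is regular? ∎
Error: The proof attempts to show a*  is not regular, but a* IS regular!

Correction: a* is a regular language (recognized by a simple DFA with one accepting state and self-loop on 'a'). The pumping lemma can only prove non-regularity, not regularity. For regular languages, pumping always works.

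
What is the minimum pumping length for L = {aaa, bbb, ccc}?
p = 4

For a finite language L, the pumping lemma holds vacuously if p > max|s| for s ∈ L.

The longest string in L = {aaa, bbb, ccc} has length 3.
If p = 4, then no string s ∈ L has |s| ≥ p, so the condition is vacuously true.

The minimum pumping length is p = 4.

Why no smaller p works: for any p ≤ 3, the longest string s ∈ L has |s| = 3 ≥ p, so it would
have to be pumpable; but pumping up (i = 2, 3, ...) produces ever longer strings, which cannot all lie in the
finite language L. So the pumping property fails for every p ≤ 3.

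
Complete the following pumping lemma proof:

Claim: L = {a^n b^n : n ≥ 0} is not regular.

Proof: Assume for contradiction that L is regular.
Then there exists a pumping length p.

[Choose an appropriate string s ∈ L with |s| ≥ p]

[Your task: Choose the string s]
s = a^p b^p

This string is in L (has equal a's and b's) and has length 2p ≥ p.
Any decomposition xyz with |xy| ≤ p means y consists only of a's,
so pumping will unbalance the counts.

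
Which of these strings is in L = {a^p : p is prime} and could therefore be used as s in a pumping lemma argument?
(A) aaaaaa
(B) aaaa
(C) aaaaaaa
(C) aaaaaaa

The pumping lemma is applied to a string s that lies in L, so first check membership of each option:
- (A) aaaaaa has length 6 = 2 × 3, which is not prime, so it is not in L ✗
- (B) aaaa has length 4 = 2 × 2, which is not prime, so it is not in L ✗
- (C) aaaaaaa has length 7, which is prime, so it is in L ✓

Only (C) aaaaaaa is in L, so it is the only candidate that could play the role of s.
(In a complete proof one picks s in terms of the pumping length p so that |s| ≥ p is guaranteed; a fixed string like aaaaaaa illustrates the shape of such an s.)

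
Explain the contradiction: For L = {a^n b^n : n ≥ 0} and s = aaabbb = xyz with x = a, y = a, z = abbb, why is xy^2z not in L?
xy²z = aaaabbb ∉ L

Pumping with i = 2 replaces y = a by y² = aa:
- Original: s = xyz = aaabbb; aaabbb = a^3 b^3 has equal counts (3 = 3), so it is in L
- Pumped: xy²z = a · aa · abbb = aaaabbb
- aaaabbb has 4 a's and 3 b's; 4 ≠ 3, so it is not in L

The pumping lemma would require xy²z ∈ L, so this decomposition yields a contradiction.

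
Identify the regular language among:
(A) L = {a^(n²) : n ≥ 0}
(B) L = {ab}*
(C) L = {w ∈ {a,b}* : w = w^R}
(B) {ab}*

(B) L = {ab}* is regular.

This can be recognized by a finite automaton (DFA/NFA).
Regular expressions like {ab}* define regular languages.

The other choices are not regular:
- {w ∈ {a,b}* : w = w^R}: After pumping, the string is no longer symmetric
- {a^(n²) : n ≥ 0}: After pumping, length is no longer a perfect square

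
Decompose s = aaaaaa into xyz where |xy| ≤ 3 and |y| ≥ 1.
x = '', y = 'aaa', z = 'aaa'

For s = aaaaaa and p = 3, one valid decomposition is:
- x = '' (length 0)
- y = 'aaa' (length 3)
- z = 'aaa' (length 3)

Verification:
- xyz = '' + 'aaa' + 'aaa' = aaaaaa ✓
- |xy| = 3 ≤ 3 ✓
- |y| = 3 > 0 ✓

All pumping lemma constraints are satisfied.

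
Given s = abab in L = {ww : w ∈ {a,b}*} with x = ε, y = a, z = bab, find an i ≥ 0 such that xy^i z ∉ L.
i = 3

xy³z = ε · aaa · bab = aaabab; aaabab has length 6; its halves are aaa and bab, which differ, so it is not in L.
(Other choices also work, e.g. i = 0, 2; only i = 1 is guaranteed to stay in L since xy¹z = s.)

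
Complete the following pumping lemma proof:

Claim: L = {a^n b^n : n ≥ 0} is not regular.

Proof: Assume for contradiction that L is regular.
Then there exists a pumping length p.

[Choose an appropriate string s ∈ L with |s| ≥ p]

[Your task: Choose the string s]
s = a^p b^p

This string is in L (has equal a's and b's) and has length 2p ≥ p.
Any decomposition xyz with |xy| ≤ p means y consists only of a's,
so pumping will unbalance the counts.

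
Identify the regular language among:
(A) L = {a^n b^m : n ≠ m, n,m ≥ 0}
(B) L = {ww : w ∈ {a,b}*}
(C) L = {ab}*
(C) {ab}*

(C) L = {ab}* is regular.

This can be recognized by a finite automaton (DFA/NFA).
Regular expressions like {ab}* define regular languages.

The other choices are not regular:
- {a^n b^m : n ≠ m, n,m ≥ 0}: After pumping a's, we can make n = m
- {ww : w ∈ {a,b}*}: After pumping, the two halves no longer match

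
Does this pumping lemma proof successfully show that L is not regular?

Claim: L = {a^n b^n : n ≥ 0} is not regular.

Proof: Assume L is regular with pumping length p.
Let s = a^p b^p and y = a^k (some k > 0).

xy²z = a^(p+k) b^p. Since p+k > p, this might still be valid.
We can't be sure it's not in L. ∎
The proof is INCORRECT.

Error: The conclusion is wrong.
xy²z = a^(p+k) b^p is definitely NOT in L because the number of a's (p+k) ≠ number of b's (p).
The proof incorrectly doubts what is actually a valid contradiction.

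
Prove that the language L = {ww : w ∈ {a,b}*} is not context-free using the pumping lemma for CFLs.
Assume for contradiction that L is context-free, and let p ≥ 1 be the pumping length given by the pumping lemma for CFLs.
Choose s = a^p b^p a^p b^p. Then s ∈ L (take w = a^p b^p) and |s| = 4p ≥ p.
By the CFL pumping lemma, s = uvxyz for some u, v, x, y, z with |vxy| ≤ p, |vy| ≥ 1, and uv^i xy^i z ∈ L for every i ≥ 0.

Write s as four blocks A₁ B₁ A₂ B₂ with A₁ = A₂ = a^p and B₁ = B₂ = b^p. Since |vxy| ≤ p, the window vxy lies inside at most two adjacent blocks. Take i = 0 and let t = uxz, so |t| = 4p − |vy| with 1 ≤ |vy| ≤ p. If |t| is odd, t ∉ L immediately, so assume |vy| is even (hence |vy| ≥ 2) and |t|/2 = 2p − |vy|/2, which satisfies p ≤ |t|/2 ≤ 2p − 1.

Case 1 (vxy inside A₁B₁): t = a^(p−j) b^(p−l) a^p b^p with j + l = |vy|. The second half of t has length < 2p, so it is a suffix of the trailing a^p b^p and ends in b; the first half is a^(p−j) b^(p−l) a^((j+l)/2), which ends in a because (j+l)/2 ≥ 1. The halves differ, so t ∉ L.

Case 2 (vxy inside B₁A₂, straddling the middle): t = a^p b^(p−j) a^(p−l) b^p with j + l = |vy|. If t = ww, then w is a prefix of t of length ≥ p, so w begins with a^p; and w is a suffix of t of length ≥ p, so w ends with b^p. That forces |w| ≥ 2p, contradicting |w| = |t|/2 ≤ 2p − 1. So t ∉ L.

Case 3 (vxy inside A₂B₂): t = a^p b^p a^(p−j) b^(p−l) with j + l = |vy|. The first half of t is a prefix of a^p b^p, so it begins with a; the second half is b^((j+l)/2) a^(p−j) b^(p−l), which begins with b. The halves differ, so t ∉ L.

In every case uv⁰xy⁰z = uxz ∉ L.

This contradicts the CFL pumping lemma, which requires uv^i xy^i z ∈ L for all i ≥ 0.
Hence L = {ww : w ∈ {a,b}*} is not context-free. ∎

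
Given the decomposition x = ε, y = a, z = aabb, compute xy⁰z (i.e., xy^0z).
aabb

Given x = '', y = 'a', z = 'aabb' and i = 0:

xy^0z = x + y·y·...·y (0 times) + z
       = '' + 'a'^0 + 'aabb'
       = '' + '' + 'aabb'
       = 'aabb'

The pumped string is 'aabb' with length 4.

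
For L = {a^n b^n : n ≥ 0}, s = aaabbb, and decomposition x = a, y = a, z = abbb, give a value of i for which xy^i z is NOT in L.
i = 2

xy²z = a · aa · abbb = aaaabbb; aaaabbb has 4 a's and 3 b's; 4 ≠ 3, so it is not in L.
(Other choices also work, e.g. i = 0, 3; only i = 1 is guaranteed to stay in L since xy¹z = s.)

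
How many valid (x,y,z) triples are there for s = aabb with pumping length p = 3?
6

For s = 'aabb' with pumping length p = 3:

Constraints: |xy| ≤ 3, |y| > 0

Valid decompositions (|xy| ≤ p, |y| ≥ 1):
  • x='', y='a', z='abb'
  • x='a', y='a', z='bb'
  • x='', y='aa', z='bb'
  • x='aa', y='b', z='b'
  • x='a', y='ab', z='b'
  • x='', y='aab', z='b'

Total count: 6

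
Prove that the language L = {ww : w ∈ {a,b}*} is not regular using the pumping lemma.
Assume for contradiction that L is regular, and let p ≥ 1 be the pumping length given by the pumping lemma.
Choose s = a^p b a^p b. Then s ∈ L (take w = a^p b) and |s| = 2p + 2 ≥ p.
By the pumping lemma, s = xyz for some x, y, z with |xy| ≤ p, |y| ≥ 1, and xy^i z ∈ L for every i ≥ 0.
Since |xy| ≤ p and the first p symbols of s are all a's, y = a^k for some k with 1 ≤ k ≤ p.

Take i = 2: t = xy²z = a^(p + k) b a^p b.
Suppose t = uu for some string u. The string t contains exactly two b's and ends in b, so u contains exactly one b and ends in b; hence u = a^j b for some j, and uu = a^j b a^j b. Comparing with t = a^(p + k) b a^p b forces j = p + k (first block) and j = p (second block), which is impossible since k ≥ 1. So t ∉ L.

This contradicts the pumping lemma, which requires xy^i z ∈ L for all i ≥ 0.
Hence L = {ww : w ∈ {a,b}*} is not regular. ∎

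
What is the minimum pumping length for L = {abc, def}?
p = 4

For a finite language L, the pumping lemma holds vacuously if p > max|s| for s ∈ L.

The longest string in L = {abc, def} has length 3.
If p = 4, then no string s ∈ L has |s| ≥ p, so the condition is vacuously true.

The minimum pumping length is p = 4.

Why no smaller p works: for any p ≤ 3, the longest string s ∈ L has |s| = 3 ≥ p, so it would
have to be pumpable; but pumping up (i = 2, 3, ...) produces ever longer strings, which cannot all lie in the
finite language L. So the pumping property fails for every p ≤ 3.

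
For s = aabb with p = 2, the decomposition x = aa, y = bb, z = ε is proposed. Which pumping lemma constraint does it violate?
Violated: |xy| ≤ p

The decomposition x = aa, y = bb, z = ε for s = aabb with p = 2
violates the constraint: |xy| ≤ p

|xy| = |aabb| = 4 > 2 = p. The decomposition puts too many characters in xy.

Pumping lemma constraints:
1. xyz = s (decomposition is valid)
2. |xy| ≤ p
3. |y| > 0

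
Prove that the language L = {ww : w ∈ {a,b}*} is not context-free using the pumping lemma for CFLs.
Assume for contradiction that L is context-free, and let p ≥ 1 be the pumping length given by the pumping lemma for CFLs.
Choose s = a^p b^p a^p b^p. Then s ∈ L (take w = a^p b^p) and |s| = 4p ≥ p.
By the CFL pumping lemma, s = uvxyz for some u, v, x, y, z with |vxy| ≤ p, |vy| ≥ 1, and uv^i xy^i z ∈ L for every i ≥ 0.

Write s as four blocks A₁ B₁ A₂ B₂ with A₁ = A₂ = a^p and B₁ = B₂ = b^p. Since |vxy| ≤ p, the window vxy lies inside at most two adjacent blocks. Take i = 0 and let t = uxz, so |t| = 4p − |vy| with 1 ≤ |vy| ≤ p. If |t| is odd, t ∉ L immediately, so assume |vy| is even (hence |vy| ≥ 2) and |t|/2 = 2p − |vy|/2, which satisfies p ≤ |t|/2 ≤ 2p − 1.

Case 1 (vxy inside A₁B₁): t = a^(p−j) b^(p−l) a^p b^p with j + l = |vy|. The second half of t has length < 2p, so it is a suffix of the trailing a^p b^p and ends in b; the first half is a^(p−j) b^(p−l) a^((j+l)/2), which ends in a because (j+l)/2 ≥ 1. The halves differ, so t ∉ L.

Case 2 (vxy inside B₁A₂, straddling the middle): t = a^p b^(p−j) a^(p−l) b^p with j + l = |vy|. If t = ww, then w is a prefix of t of length ≥ p, so w begins with a^p; and w is a suffix of t of length ≥ p, so w ends with b^p. That forces |w| ≥ 2p, contradicting |w| = |t|/2 ≤ 2p − 1. So t ∉ L.

Case 3 (vxy inside A₂B₂): t = a^p b^p a^(p−j) b^(p−l) with j + l = |vy|. The first half of t is a prefix of a^p b^p, so it begins with a; the second half is b^((j+l)/2) a^(p−j) b^(p−l), which begins with b. The halves differ, so t ∉ L.

In every case uv⁰xy⁰z = uxz ∉ L.

This contradicts the CFL pumping lemma, which requires uv^i xy^i z ∈ L for all i ≥ 0.
Hence L = {ww : w ∈ {a,b}*} is not context-free. ∎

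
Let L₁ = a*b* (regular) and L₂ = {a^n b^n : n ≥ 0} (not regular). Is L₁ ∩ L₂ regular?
No — L₁ ∩ L₂ is not regular.

Every string a^n b^n already lies in a*b*, so L₁ ∩ L₂ = {a^n b^n : n ≥ 0} = L₂ itself, which is the standard non-regular language (pump s = a^p b^p).

Note that the bare facts "L₁ regular, L₂ non-regular" do not settle the question by themselves: the closure of regular languages under ∪, ∩, complement and difference applies only when BOTH operands are regular. With a non-regular operand the result can come out regular or non-regular depending on the specific languages, so one has to work out L₁ ∩ L₂ for this particular pair, as above.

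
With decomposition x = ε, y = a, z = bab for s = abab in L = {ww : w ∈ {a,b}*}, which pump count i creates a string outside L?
i = 0

xy⁰z = ε · ε · bab = bab; bab has odd length 3, so it cannot be written as ww and is not in L.
(Other choices also work, e.g. i = 2, 3; only i = 1 is guaranteed to stay in L since xy¹z = s.)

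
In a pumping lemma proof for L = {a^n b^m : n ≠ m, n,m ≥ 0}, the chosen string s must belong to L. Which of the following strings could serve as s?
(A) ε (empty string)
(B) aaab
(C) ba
(B) aaab

The pumping lemma is applied to a string s that lies in L, so first check membership of each option:
- (A) ε = a^0 b^0 has n = m = 0, so it is not in L ✗
- (B) aaab = a^3 b^1 with 3 ≠ 1, so it is in L ✓
- (C) ba has an a after a b, so it is not of the form a^n b^m and is not in L ✗

Only (B) aaab is in L, so it is the only candidate that could play the role of s.
(In a complete proof one picks s in terms of the pumping length p so that |s| ≥ p is guaranteed; a fixed string like aaab illustrates the shape of such an s.)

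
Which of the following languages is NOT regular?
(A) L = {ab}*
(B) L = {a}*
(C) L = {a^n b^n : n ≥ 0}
(C) {a^n b^n : n ≥ 0}

(C) L = {a^n b^n : n ≥ 0} is NOT regular.

The pumping lemma can be used to prove this:
After pumping, the number of a's and b's become unequal

The other languages are regular because they can be recognized by finite automata.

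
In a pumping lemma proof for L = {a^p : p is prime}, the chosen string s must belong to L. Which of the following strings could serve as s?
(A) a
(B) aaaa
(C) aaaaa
(C) aaaaa

The pumping lemma is applied to a string s that lies in L, so first check membership of each option:
- (A) a has length 1, which is not prime, so it is not in L ✗
- (B) aaaa has length 4 = 2 × 2, which is not prime, so it is not in L ✗
- (C) aaaaa has length 5, which is prime, so it is in L ✓

Only (C) aaaaa is in L, so it is the only candidate that could play the role of s.
(In a complete proof one picks s in terms of the pumping length p so that |s| ≥ p is guaranteed; a fixed string like aaaaa illustrates the shape of such an s.)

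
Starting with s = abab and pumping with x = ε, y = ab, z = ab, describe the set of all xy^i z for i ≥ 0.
{xy^i z : i ≥ 0} = {(ab)^(i+1) : i ≥ 0} = {ab, abab, ababab, ...}

With x = ε, y = ab, z = ab: Pumping 'ab' gives strings of alternating a's and b's.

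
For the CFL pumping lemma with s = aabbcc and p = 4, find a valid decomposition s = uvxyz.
u='a', v='a', x='bb', y='c', z='c'

For s = aabbcc with pumping length p = 4:

One valid decomposition:
- u = 'a'
- v = 'a'
- x = 'bb'
- y = 'c'
- z = 'c'

Verification:
- uvxyz = 'a' + 'a' + 'bb' + 'c' + 'c' = aabbcc ✓
- |vxy| = |'abbc'| = 4 ≤ 4 ✓
- |vy| = |'ac'| = 2 > 0 ✓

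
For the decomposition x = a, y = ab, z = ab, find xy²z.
aababab

Given x = 'a', y = 'ab', z = 'ab' and i = 2:

xy^2z = x + y·y·...·y (2 times) + z
       = 'a' + 'ab'^2 + 'ab'
       = 'a' + 'abab' + 'ab'
       = 'aababab'

The pumped string is 'aababab' with length 7.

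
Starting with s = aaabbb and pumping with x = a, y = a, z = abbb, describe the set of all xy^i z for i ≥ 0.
{xy^i z : i ≥ 0} = {a^(2+i) b^3 : i ≥ 0} = {aabbb, aaabbb, aaaabbb, ...}

With x = a, y = a, z = abbb: Starting with aaabbb and pumping the second 'a', we get strings with 2+i a's followed by 3 b's for i = 0, 1, 2, ...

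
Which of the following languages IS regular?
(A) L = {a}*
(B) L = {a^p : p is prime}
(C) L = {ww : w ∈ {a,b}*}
(A) {a}*

(A) L = {a}* is regular.

This can be recognized by a finite automaton (DFA/NFA).
Regular expressions like {a}* define regular languages.

The other choices are not regular:
- {ww : w ∈ {a,b}*}: After pumping, the two halves no longer match
- {a^p : p is prime}: After pumping, the length becomes composite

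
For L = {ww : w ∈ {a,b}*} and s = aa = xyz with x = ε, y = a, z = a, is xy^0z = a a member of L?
No

xy⁰z = ε · ε · a = a.
a has odd length 1, so it cannot be written as ww and is not in L.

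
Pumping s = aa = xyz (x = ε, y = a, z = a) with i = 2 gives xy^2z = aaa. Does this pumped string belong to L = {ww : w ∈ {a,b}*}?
No

xy²z = ε · aa · a = aaa.
aaa has odd length 3, so it cannot be written as ww and is not in L.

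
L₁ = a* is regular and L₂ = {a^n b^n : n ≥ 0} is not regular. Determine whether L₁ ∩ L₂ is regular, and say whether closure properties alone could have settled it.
Yes — L₁ ∩ L₂ is regular.

A string of a* contains no b's, and the only string of {a^n b^n} with no b's is ε (n = 0). So L₁ ∩ L₂ = {ε}, a finite language, which is regular.

Note that the bare facts "L₁ regular, L₂ non-regular" do not settle the question by themselves: the closure of regular languages under ∪, ∩, complement and difference applies only when BOTH operands are regular. With a non-regular operand the result can come out regular or non-regular depending on the specific languages, so one has to work out L₁ ∩ L₂ for this particular pair, as above.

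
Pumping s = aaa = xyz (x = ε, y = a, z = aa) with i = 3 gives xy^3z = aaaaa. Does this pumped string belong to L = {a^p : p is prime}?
Yes

xy³z = ε · aaa · aa = aaaaa.
aaaaa has length 5, which is prime, so it is in L.
(A single pumped string landing in L is not a contradiction by itself; a non-regularity proof needs some i for which xy^i z ∉ L, for every admissible decomposition.)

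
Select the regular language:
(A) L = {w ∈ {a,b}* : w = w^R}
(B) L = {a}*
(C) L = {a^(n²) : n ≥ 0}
(B) {a}*

(B) L = {a}* is regular.

This can be recognized by a finite automaton (DFA/NFA).
Regular expressions like {a}* define regular languages.

The other choices are not regular:
- {w ∈ {a,b}* : w = w^R}: After pumping, the string is no longer symmetric
- {a^(n²) : n ≥ 0}: After pumping, length is no longer a perfect square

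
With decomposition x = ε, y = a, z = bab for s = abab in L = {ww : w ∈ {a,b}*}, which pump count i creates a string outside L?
i = 3

xy³z = ε · aaa · bab = aaabab; aaabab has length 6; its halves are aaa and bab, which differ, so it is not in L.
(Other choices also work, e.g. i = 0, 2; only i = 1 is guaranteed to stay in L since xy¹z = s.)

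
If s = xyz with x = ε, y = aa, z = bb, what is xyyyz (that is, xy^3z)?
aaaaaabb

Given x = '', y = 'aa', z = 'bb' and i = 3:

xy^3z = x + y·y·...·y (3 times) + z
       = '' + 'aa'^3 + 'bb'
       = '' + 'aaaaaa' + 'bb'
       = 'aaaaaabb'

The pumped string is 'aaaaaabb' with length 8.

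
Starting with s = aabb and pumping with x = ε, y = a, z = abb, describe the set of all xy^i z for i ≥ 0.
{xy^i z : i ≥ 0} = {a^(i+1) b^2 : i ≥ 0} = {abb, aabb, aaabb, ...}

With x = ε, y = a, z = abb: Starting with aabb and pumping the first 'a' (z = abb keeps the second 'a'), we get strings with i+1 a's followed by 2 b's for i = 0, 1, 2, ...; note bb is not produced because z always contributes one a.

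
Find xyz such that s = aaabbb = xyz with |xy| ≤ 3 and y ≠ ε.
x = '', y = 'aaa', z = 'bbb'

For s = aaabbb and p = 3, one valid decomposition is:
- x = '' (length 0)
- y = 'aaa' (length 3)
- z = 'bbb' (length 3)

Verification:
- xyz = '' + 'aaa' + 'bbb' = aaabbb ✓
- |xy| = 3 ≤ 3 ✓
- |y| = 3 > 0 ✓

All pumping lemma constraints are satisfied.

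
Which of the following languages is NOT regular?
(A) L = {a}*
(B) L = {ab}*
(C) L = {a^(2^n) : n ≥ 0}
(C) {a^(2^n) : n ≥ 0}

(C) L = {a^(2^n) : n ≥ 0} is NOT regular.

The pumping lemma can be used to prove this:
After pumping, length is no longer a power of 2

The other languages are regular because they can be recognized by finite automata.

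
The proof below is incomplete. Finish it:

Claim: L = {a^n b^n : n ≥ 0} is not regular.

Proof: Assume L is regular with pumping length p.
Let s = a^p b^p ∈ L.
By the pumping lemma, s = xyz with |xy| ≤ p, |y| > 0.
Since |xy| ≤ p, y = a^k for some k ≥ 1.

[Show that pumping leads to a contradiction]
Consider xy²z = a^(p+k) b^p.

Since k ≥ 1, we have p + k > p.
So xy²z has more a's than b's: (p+k) a's vs p b's.
This means xy²z ∉ L because a^n b^n requires equal counts.

This contradicts the pumping lemma which states xy²z ∈ L.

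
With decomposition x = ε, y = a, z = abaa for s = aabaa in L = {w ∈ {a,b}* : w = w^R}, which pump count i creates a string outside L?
i = 0

xy⁰z = ε · ε · abaa = abaa; abaa reversed is aaba ≠ abaa, so it is not a palindrome and is not in L.
(Other choices also work, e.g. i = 2, 3; only i = 1 is guaranteed to stay in L since xy¹z = s.)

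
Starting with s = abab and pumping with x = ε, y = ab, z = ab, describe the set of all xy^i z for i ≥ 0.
{xy^i z : i ≥ 0} = {(ab)^(i+1) : i ≥ 0} = {ab, abab, ababab, ...}

With x = ε, y = ab, z = ab: Pumping 'ab' gives strings of alternating a's and b's.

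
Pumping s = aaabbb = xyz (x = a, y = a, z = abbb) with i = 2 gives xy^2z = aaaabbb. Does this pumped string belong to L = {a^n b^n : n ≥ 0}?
No

xy²z = a · aa · abbb = aaaabbb.
aaaabbb has 4 a's and 3 b's; 4 ≠ 3, so it is not in L.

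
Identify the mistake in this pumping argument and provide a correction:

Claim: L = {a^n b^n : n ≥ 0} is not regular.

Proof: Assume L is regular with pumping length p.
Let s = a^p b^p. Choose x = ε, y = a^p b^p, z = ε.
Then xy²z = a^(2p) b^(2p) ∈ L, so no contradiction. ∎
Error: The decomposition violates |xy| ≤ p. With y = a^p b^p, |xy| = |y| = 2p > p. (The proof also miscomputes xy²z, which would be a^p b^p a^p b^p rather than a^(2p) b^(2p), and it wrongly treats one harmless decomposition as settling the matter — the prover does not get to choose the decomposition.)

Correction: The pumping lemma requires |xy| ≤ p, and the argument must handle every decomposition satisfying |xy| ≤ p, |y| ≥ 1. Since s starts with p a's, any such y consists only of a's, say y = a^k with k ≥ 1. Then xy²z = a^(p+k) b^p has unequal numbers of a's and b's, so xy²z ∉ L — the required contradiction.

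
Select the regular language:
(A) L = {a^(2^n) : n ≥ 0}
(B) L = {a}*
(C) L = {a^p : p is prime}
(B) {a}*

(B) L = {a}* is regular.

This can be recognized by a finite automaton (DFA/NFA).
Regular expressions like {a}* define regular languages.

The other choices are not regular:
- {a^(2^n) : n ≥ 0}: After pumping, length is no longer a power of 2
- {a^p : p is prime}: After pumping, the length becomes composite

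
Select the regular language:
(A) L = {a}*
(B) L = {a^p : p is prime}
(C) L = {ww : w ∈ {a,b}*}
(A) {a}*

(A) L = {a}* is regular.

This can be recognized by a finite automaton (DFA/NFA).
Regular expressions like {a}* define regular languages.

The other choices are not regular:
- {ww : w ∈ {a,b}*}: After pumping, the two halves no longer match
- {a^p : p is prime}: After pumping, the length becomes composite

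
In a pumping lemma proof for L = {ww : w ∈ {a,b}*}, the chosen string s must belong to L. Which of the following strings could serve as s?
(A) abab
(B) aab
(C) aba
(A) abab

The pumping lemma is applied to a string s that lies in L, so first check membership of each option:
- (A) abab splits into halves ab · ab, which are equal, so it is in L (w = ab) ✓
- (B) aab has odd length 3, so it cannot be written as ww and is not in L ✗
- (C) aba has odd length 3, so it cannot be written as ww and is not in L ✗

Only (A) abab is in L, so it is the only candidate that could play the role of s.
(In a complete proof one picks s in terms of the pumping length p so that |s| ≥ p is guaranteed; a fixed string like abab illustrates the shape of such an s.)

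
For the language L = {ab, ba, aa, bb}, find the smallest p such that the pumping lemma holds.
p = 3

For a finite language L, the pumping lemma holds vacuously if p > max|s| for s ∈ L.

The longest string in L = {ab, ba, aa, bb} has length 2.
If p = 3, then no string s ∈ L has |s| ≥ p, so the condition is vacuously true.

The minimum pumping length is p = 3.

Why no smaller p works: for any p ≤ 2, the longest string s ∈ L has |s| = 2 ≥ p, so it would
have to be pumpable; but pumping up (i = 2, 3, ...) produces ever longer strings, which cannot all lie in the
finite language L. So the pumping property fails for every p ≤ 2.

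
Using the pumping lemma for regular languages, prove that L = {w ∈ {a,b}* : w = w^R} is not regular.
Assume for contradiction that L is regular, and let p ≥ 1 be the pumping length given by the pumping lemma.
Choose s = a^p b a^p. Then s ∈ L (it reads the same in both directions) and |s| = 2p + 1 ≥ p.
By the pumping lemma, s = xyz for some x, y, z with |xy| ≤ p, |y| ≥ 1, and xy^i z ∈ L for every i ≥ 0.
Since |xy| ≤ p and the first p symbols of s are all a's, y = a^k for some k with 1 ≤ k ≤ p.

Take i = 0: xy⁰z = a^(p − k) b a^p.
Its reversal is a^p b a^(p − k). These differ because the block of a's before the unique b has length p − k in one and p in the other, and p − k ≠ p since k ≥ 1. So xy⁰z is not a palindrome, i.e. xy⁰z ∉ L.

This contradicts the pumping lemma, which requires xy^i z ∈ L for all i ≥ 0.
Hence L = {w ∈ {a,b}* : w = w^R} is not regular. ∎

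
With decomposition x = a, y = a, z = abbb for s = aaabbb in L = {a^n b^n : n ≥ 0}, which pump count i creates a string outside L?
i = 0

xy⁰z = a · ε · abbb = aabbb; aabbb has 2 a's and 3 b's; 2 ≠ 3, so it is not in L.
(Other choices also work, e.g. i = 2, 3; only i = 1 is guaranteed to stay in L since xy¹z = s.)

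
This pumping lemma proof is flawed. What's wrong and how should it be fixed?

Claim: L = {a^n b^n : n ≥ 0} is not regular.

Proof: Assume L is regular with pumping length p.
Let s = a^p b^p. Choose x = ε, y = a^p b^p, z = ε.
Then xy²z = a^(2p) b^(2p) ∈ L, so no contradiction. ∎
Error: The decomposition violates |xy| ≤ p. With y = a^p b^p, |xy| = |y| = 2p > p. (The proof also miscomputes xy²z, which would be a^p b^p a^p b^p rather than a^(2p) b^(2p), and it wrongly treats one harmless decomposition as settling the matter — the prover does not get to choose the decomposition.)

Correction: The pumping lemma requires |xy| ≤ p, and the argument must handle every decomposition satisfying |xy| ≤ p, |y| ≥ 1. Since s starts with p a's, any such y consists only of a's, say y = a^k with k ≥ 1. Then xy²z = a^(p+k) b^p has unequal numbers of a's and b's, so xy²z ∉ L — the required contradiction.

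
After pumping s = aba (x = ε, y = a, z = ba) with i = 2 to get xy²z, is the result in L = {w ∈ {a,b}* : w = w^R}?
No

xy²z = ε · aa · ba = aaba.
aaba reversed is abaa ≠ aaba, so it is not a palindrome and is not in L.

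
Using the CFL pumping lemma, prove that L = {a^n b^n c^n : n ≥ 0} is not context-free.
Assume for contradiction that L is context-free, and let p ≥ 1 be the pumping length given by the pumping lemma for CFLs.
Choose s = a^p b^p c^p. Then s ∈ L and |s| = 3p ≥ p.
By the CFL pumping lemma, s = uvxyz for some u, v, x, y, z with |vxy| ≤ p, |vy| ≥ 1, and uv^i xy^i z ∈ L for every i ≥ 0.

Because |vxy| ≤ p, the window vxy cannot contain both an a and a c: any substring of s containing both must include the entire block b^p plus at least one a and one c, so it has length ≥ p + 2 > p.
Hence at least one of the letters a, c does not occur in vy at all.

Take i = 0: the string uxz is obtained from s by deleting |vy| ≥ 1 symbols, so |uxz| = 3p − |vy| < 3p.
But the letter (a or c) that does not occur in vy still occurs exactly p times in uxz. Every string of L with exactly p copies of some letter is a^p b^p c^p, of length 3p. Since |uxz| < 3p, uxz ∉ L.

This contradicts the CFL pumping lemma, which requires uv^i xy^i z ∈ L for all i ≥ 0.
Hence L = {a^n b^n c^n : n ≥ 0} is not context-free. ∎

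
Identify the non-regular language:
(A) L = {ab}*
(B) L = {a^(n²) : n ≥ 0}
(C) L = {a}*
(B) {a^(n²) : n ≥ 0}

(B) L = {a^(n²) : n ≥ 0} is NOT regular.

The pumping lemma can be used to prove this:
After pumping, length is no longer a perfect square

The other languages are regular because they can be recognized by finite automata.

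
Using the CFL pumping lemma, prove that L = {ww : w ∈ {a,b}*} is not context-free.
Assume for contradiction that L is context-free, and let p ≥ 1 be the pumping length given by the pumping lemma for CFLs.
Choose s = a^p b^p a^p b^p. Then s ∈ L (take w = a^p b^p) and |s| = 4p ≥ p.
By the CFL pumping lemma, s = uvxyz for some u, v, x, y, z with |vxy| ≤ p, |vy| ≥ 1, and uv^i xy^i z ∈ L for every i ≥ 0.

Write s as four blocks A₁ B₁ A₂ B₂ with A₁ = A₂ = a^p and B₁ = B₂ = b^p. Since |vxy| ≤ p, the window vxy lies inside at most two adjacent blocks. Take i = 0 and let t = uxz, so |t| = 4p − |vy| with 1 ≤ |vy| ≤ p. If |t| is odd, t ∉ L immediately, so assume |vy| is even (hence |vy| ≥ 2) and |t|/2 = 2p − |vy|/2, which satisfies p ≤ |t|/2 ≤ 2p − 1.

Case 1 (vxy inside A₁B₁): t = a^(p−j) b^(p−l) a^p b^p with j + l = |vy|. The second half of t has length < 2p, so it is a suffix of the trailing a^p b^p and ends in b; the first half is a^(p−j) b^(p−l) a^((j+l)/2), which ends in a because (j+l)/2 ≥ 1. The halves differ, so t ∉ L.

Case 2 (vxy inside B₁A₂, straddling the middle): t = a^p b^(p−j) a^(p−l) b^p with j + l = |vy|. If t = ww, then w is a prefix of t of length ≥ p, so w begins with a^p; and w is a suffix of t of length ≥ p, so w ends with b^p. That forces |w| ≥ 2p, contradicting |w| = |t|/2 ≤ 2p − 1. So t ∉ L.

Case 3 (vxy inside A₂B₂): t = a^p b^p a^(p−j) b^(p−l) with j + l = |vy|. The first half of t is a prefix of a^p b^p, so it begins with a; the second half is b^((j+l)/2) a^(p−j) b^(p−l), which begins with b. The halves differ, so t ∉ L.

In every case uv⁰xy⁰z = uxz ∉ L.

This contradicts the CFL pumping lemma, which requires uv^i xy^i z ∈ L for all i ≥ 0.
Hence L = {ww : w ∈ {a,b}*} is not context-free. ∎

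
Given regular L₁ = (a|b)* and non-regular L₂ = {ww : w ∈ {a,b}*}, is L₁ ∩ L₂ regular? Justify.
No — L₁ ∩ L₂ is not regular.

(a|b)* is all strings over {a,b}, so L₁ ∩ L₂ = {ww : w ∈ {a,b}*} = L₂ itself, which is not regular (pump s = a^p b a^p b).

Note that the bare facts "L₁ regular, L₂ non-regular" do not settle the question by themselves: the closure of regular languages under ∪, ∩, complement and difference applies only when BOTH operands are regular. With a non-regular operand the result can come out regular or non-regular depending on the specific languages, so one has to work out L₁ ∩ L₂ for this particular pair, as above.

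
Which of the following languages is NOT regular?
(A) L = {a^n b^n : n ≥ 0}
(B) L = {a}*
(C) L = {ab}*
(A) {a^n b^n : n ≥ 0}

(A) L = {a^n b^n : n ≥ 0} is NOT regular.

The pumping lemma can be used to prove this:
After pumping, the number of a's and b's become unequal

The other languages are regular because they can be recognized by finite automata.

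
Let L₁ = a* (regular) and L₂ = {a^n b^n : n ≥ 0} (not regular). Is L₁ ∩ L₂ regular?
Yes — L₁ ∩ L₂ is regular.

A string of a* contains no b's, and the only string of {a^n b^n} with no b's is ε (n = 0). So L₁ ∩ L₂ = {ε}, a finite language, which is regular.

Note that the bare facts "L₁ regular, L₂ non-regular" do not settle the question by themselves: the closure of regular languages under ∪, ∩, complement and difference applies only when BOTH operands are regular. With a non-regular operand the result can come out regular or non-regular depending on the specific languages, so one has to work out L₁ ∩ L₂ for this particular pair, as above.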